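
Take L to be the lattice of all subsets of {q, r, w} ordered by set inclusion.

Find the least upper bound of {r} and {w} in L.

{r,w}

Under ⊆, join is union: {r} ∪ {w} = {r,w}.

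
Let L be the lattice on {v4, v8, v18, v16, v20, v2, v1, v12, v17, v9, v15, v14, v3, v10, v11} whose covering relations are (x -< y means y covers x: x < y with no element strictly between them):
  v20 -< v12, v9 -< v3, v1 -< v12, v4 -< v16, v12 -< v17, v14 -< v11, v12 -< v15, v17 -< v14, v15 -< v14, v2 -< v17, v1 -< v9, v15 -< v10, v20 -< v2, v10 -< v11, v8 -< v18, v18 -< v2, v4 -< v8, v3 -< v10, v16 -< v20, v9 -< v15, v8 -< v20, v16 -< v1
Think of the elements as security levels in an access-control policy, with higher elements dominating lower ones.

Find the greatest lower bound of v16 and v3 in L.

Common lower bounds of {v16, v3}: v16, v4.
The greatest among these is v16.

v16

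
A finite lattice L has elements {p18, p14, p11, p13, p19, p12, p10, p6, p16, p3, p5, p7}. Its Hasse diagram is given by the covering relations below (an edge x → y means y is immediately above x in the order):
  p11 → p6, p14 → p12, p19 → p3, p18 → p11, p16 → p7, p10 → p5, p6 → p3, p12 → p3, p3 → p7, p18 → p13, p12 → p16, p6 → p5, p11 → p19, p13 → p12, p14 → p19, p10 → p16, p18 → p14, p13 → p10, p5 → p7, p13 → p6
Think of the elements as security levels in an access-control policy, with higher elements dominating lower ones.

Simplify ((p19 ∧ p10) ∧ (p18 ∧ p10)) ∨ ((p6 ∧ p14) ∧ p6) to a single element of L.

p19 ∧ p10 = p18
p18 ∧ p10 = p18
p18 ∧ p18 = p18
p6 ∧ p14 = p18
p18 ∧ p6 = p18
p18 ∨ p18 = p18

p18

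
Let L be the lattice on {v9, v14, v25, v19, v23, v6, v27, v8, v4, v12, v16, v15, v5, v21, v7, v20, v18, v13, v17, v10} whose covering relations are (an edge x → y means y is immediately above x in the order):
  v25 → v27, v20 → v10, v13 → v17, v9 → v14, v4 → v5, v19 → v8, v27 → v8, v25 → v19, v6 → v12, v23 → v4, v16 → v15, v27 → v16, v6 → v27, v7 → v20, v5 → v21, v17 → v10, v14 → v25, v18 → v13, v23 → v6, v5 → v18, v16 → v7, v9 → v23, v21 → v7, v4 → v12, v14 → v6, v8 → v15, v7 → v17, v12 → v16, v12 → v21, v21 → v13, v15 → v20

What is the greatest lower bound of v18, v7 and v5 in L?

Common lower bounds of {v18, v7, v5}: v23, v4, v5, v9.
The greatest among these is v5.

v5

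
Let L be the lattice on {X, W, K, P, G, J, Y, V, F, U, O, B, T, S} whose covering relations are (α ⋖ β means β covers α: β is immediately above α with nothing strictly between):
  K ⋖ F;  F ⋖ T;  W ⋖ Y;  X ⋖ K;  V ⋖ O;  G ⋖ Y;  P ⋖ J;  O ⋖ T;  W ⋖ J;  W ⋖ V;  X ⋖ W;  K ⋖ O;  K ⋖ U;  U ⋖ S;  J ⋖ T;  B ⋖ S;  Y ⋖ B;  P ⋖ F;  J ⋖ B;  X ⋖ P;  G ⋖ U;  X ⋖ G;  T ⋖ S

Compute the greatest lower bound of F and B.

Common lower bounds of {F, B}: P, X.
The greatest among these is P.

P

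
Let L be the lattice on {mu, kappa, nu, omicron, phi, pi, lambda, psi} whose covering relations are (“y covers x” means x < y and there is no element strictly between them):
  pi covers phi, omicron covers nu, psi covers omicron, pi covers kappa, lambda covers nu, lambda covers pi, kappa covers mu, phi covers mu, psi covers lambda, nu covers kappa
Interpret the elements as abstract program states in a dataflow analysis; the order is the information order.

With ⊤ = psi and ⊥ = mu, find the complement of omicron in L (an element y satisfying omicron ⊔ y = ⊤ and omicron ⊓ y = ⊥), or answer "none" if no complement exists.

Need y with omicron ∨ y = psi and omicron ∧ y = mu.
Checking each element gives: phi.

phi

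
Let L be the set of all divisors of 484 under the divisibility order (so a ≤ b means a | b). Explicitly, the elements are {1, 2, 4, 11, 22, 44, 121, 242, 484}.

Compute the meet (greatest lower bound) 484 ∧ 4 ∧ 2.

Common lower bounds of {484, 4, 2}: 1, 2.
The greatest among these is 2.

2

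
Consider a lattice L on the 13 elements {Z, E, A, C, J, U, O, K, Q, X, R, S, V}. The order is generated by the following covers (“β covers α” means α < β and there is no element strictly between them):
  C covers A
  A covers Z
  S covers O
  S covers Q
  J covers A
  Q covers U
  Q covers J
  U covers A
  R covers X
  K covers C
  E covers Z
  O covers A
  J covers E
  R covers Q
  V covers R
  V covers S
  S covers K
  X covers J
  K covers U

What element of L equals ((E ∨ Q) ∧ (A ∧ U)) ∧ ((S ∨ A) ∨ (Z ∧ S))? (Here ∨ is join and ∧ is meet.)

E ∨ Q = Q
A ∧ U = A
Q ∧ A = A
S ∨ A = S
Z ∧ S = Z
S ∨ Z = S
A ∧ S = A

A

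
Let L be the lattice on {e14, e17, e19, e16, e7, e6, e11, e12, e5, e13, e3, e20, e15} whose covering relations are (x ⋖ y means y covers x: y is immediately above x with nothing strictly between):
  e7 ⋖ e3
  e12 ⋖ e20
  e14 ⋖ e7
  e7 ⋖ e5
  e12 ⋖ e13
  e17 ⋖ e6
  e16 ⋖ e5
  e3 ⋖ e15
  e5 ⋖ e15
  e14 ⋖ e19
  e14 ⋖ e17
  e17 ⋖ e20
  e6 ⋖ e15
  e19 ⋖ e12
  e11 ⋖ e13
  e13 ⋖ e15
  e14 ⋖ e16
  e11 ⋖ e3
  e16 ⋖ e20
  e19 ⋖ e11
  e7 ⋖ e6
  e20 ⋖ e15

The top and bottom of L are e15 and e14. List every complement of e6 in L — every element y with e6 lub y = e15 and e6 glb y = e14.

e11, e12, e13, e16, e19

Need y with e6 ∨ y = e15 and e6 ∧ y = e14.
Checking each element gives: e11, e12, e13, e16, e19.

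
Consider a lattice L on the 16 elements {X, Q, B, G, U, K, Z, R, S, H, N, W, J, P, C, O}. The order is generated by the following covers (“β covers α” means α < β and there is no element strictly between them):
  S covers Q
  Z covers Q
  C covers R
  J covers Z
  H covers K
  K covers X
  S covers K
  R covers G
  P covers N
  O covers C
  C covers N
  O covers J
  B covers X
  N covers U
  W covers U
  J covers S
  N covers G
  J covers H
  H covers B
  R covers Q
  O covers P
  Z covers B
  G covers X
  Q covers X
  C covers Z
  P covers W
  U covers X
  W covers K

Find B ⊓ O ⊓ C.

Common lower bounds of {B, O, C}: B, X.
The greatest among these is B.

B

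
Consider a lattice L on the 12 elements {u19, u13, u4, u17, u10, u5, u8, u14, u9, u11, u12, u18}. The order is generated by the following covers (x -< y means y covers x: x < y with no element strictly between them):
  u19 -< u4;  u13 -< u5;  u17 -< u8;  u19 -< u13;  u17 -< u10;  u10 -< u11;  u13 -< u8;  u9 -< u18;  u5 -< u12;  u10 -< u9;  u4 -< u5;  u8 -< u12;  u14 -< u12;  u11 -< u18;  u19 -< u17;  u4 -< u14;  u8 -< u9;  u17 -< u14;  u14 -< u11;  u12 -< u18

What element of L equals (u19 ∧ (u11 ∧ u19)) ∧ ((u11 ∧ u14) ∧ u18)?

u11 ∧ u19 = u19
u19 ∧ u19 = u19
u11 ∧ u14 = u14
u14 ∧ u18 = u14
u19 ∧ u14 = u19

u19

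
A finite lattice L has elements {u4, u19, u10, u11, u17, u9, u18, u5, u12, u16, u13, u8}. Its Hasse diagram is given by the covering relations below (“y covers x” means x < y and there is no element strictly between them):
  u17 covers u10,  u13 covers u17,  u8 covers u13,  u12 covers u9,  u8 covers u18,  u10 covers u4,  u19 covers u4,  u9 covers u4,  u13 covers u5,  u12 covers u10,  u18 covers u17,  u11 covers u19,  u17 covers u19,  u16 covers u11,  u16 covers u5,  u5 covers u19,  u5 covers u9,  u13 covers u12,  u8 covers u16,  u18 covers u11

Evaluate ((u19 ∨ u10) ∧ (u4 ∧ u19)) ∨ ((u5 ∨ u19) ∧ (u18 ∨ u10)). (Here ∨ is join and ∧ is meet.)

u19 ∨ u10 = u17
u4 ∧ u19 = u4
u17 ∧ u4 = u4
u5 ∨ u19 = u5
u18 ∨ u10 = u18
u5 ∧ u18 = u19
u4 ∨ u19 = u19

u19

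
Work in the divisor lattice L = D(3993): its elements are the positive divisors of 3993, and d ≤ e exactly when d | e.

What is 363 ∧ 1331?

121

In the divisibility order, the meet is the greatest common divisor: gcd(363, 1331) = 121.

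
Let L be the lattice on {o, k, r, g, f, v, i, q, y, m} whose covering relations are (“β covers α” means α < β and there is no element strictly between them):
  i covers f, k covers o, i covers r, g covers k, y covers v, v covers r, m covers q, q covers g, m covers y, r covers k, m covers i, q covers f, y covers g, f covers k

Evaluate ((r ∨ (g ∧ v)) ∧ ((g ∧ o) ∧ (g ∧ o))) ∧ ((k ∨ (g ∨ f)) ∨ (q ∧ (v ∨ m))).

o

g ∧ v = k
r ∨ k = r
g ∧ o = o
g ∧ o = o
o ∧ o = o
r ∧ o = o
g ∨ f = q
k ∨ q = q
v ∨ m = m
q ∧ m = q
q ∨ q = q
o ∧ q = o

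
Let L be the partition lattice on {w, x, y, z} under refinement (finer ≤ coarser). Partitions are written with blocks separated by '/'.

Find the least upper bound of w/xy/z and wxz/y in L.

The join of w/xy/z and wxz/y merges any blocks that overlap across the partitions, giving wxyz.

wxyz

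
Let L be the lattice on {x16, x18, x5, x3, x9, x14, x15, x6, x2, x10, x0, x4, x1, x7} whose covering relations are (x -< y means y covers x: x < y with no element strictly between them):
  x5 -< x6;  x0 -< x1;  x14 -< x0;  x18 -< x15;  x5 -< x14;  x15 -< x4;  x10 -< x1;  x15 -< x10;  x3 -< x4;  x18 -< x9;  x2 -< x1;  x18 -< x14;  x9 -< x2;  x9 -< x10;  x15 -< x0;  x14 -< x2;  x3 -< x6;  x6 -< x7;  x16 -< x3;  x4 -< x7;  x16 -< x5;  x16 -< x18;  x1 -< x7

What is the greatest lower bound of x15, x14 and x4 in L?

Common lower bounds of {x15, x14, x4}: x16, x18.
The greatest among these is x18.

x18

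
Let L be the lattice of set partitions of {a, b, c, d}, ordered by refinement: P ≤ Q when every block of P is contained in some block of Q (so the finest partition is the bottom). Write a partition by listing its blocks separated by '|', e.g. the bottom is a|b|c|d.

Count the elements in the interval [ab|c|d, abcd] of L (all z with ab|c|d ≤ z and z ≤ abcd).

The interval [ab|c|d, abcd] = {abcd, abc|d, abd|c, ab|cd, ab|c|d}, which has 5 elements.

5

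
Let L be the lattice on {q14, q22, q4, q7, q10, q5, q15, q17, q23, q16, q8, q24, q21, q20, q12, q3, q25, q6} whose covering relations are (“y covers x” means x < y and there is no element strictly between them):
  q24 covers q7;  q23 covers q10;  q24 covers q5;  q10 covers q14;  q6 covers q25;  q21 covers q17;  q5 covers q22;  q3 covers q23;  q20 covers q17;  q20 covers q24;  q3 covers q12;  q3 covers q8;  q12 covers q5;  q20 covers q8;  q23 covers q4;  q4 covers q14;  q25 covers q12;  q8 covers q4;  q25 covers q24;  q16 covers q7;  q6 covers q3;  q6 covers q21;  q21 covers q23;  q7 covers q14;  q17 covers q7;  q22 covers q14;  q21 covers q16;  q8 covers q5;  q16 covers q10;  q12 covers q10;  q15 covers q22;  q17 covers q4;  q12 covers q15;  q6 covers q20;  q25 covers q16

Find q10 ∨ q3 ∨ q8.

q3

Common upper bounds of {q10, q3, q8}: q3, q6.
The least among these is q3.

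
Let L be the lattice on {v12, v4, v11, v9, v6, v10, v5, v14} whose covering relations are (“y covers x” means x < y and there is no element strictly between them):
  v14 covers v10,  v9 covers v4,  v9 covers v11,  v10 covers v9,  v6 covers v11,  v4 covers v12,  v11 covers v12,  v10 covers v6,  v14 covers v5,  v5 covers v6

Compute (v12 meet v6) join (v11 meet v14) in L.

v11

v12 ∧ v6 = v12
v11 ∧ v14 = v11
v12 ∨ v11 = v11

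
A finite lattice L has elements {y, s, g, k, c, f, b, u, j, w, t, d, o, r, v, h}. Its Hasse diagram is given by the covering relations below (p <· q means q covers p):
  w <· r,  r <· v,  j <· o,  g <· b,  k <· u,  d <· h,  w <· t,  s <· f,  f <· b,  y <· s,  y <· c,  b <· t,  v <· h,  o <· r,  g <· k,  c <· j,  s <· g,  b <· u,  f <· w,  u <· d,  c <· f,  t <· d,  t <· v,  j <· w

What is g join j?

Common upper bounds of {g, j}: d, h, t, v.
The least among these is t.

t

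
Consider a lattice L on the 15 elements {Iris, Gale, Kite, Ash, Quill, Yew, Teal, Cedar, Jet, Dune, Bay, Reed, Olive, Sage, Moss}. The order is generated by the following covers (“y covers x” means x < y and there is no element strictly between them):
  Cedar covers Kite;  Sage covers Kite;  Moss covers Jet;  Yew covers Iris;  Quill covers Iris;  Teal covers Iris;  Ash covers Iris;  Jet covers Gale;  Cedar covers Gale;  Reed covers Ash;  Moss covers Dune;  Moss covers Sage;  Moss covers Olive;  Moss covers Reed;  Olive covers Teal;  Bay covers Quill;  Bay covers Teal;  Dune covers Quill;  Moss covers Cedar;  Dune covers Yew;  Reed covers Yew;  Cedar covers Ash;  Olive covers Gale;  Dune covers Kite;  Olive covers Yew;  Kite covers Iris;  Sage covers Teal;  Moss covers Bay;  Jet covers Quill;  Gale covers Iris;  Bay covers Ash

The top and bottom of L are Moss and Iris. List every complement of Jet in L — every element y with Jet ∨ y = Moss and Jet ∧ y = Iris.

Ash, Kite, Reed, Sage, Teal, Yew

Need y with Jet ∨ y = Moss and Jet ∧ y = Iris.
Checking each element gives: Ash, Kite, Reed, Sage, Teal, Yew.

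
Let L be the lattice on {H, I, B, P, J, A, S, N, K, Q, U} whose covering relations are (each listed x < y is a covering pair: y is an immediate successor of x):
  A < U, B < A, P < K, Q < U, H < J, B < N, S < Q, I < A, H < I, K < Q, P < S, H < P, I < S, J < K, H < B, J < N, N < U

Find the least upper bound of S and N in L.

Common upper bounds of {S, N}: U.
The least among these is U.

U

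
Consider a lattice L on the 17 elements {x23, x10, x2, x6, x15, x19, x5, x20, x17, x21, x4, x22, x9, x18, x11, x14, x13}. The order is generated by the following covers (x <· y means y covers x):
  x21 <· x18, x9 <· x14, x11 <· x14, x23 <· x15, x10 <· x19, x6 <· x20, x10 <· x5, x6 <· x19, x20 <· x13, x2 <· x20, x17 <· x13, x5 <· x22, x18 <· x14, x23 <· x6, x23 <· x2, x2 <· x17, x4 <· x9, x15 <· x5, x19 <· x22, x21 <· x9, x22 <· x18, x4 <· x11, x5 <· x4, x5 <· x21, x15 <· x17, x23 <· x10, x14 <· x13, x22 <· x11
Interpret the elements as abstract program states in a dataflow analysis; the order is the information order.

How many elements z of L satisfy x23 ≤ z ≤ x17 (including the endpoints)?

The interval [x23, x17] = {x15, x17, x2, x23}, which has 4 elements.

4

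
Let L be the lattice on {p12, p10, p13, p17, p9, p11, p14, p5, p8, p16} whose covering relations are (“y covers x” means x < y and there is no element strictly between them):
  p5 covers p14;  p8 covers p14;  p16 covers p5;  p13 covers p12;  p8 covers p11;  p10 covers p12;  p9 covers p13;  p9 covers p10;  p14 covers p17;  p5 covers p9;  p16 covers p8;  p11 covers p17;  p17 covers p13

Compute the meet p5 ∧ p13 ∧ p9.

Common lower bounds of {p5, p13, p9}: p12, p13.
The greatest among these is p13.

p13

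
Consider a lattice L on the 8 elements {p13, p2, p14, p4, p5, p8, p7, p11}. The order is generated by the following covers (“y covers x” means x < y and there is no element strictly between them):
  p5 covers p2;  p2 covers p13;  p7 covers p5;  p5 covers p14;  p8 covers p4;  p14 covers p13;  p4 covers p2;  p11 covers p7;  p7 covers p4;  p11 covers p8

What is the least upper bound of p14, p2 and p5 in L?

p5

Common upper bounds of {p14, p2, p5}: p11, p5, p7.
The least among these is p5.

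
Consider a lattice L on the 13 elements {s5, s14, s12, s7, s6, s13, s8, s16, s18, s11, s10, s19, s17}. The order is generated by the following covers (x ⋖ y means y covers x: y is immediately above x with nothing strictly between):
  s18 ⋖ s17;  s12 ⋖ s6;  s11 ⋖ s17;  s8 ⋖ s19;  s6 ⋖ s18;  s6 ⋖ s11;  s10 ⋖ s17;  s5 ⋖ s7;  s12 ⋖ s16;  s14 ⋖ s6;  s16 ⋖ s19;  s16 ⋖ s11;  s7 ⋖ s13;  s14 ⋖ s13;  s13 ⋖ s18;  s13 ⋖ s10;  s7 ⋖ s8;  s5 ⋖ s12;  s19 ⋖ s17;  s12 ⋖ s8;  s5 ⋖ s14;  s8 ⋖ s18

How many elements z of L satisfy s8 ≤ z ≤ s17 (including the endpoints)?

4

The interval [s8, s17] = {s17, s18, s19, s8}, which has 4 elements.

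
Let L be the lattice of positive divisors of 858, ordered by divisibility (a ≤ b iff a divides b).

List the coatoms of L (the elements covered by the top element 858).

286, 429, 66, 78

The coatoms are exactly the elements covered by 858: 286, 429, 66, 78.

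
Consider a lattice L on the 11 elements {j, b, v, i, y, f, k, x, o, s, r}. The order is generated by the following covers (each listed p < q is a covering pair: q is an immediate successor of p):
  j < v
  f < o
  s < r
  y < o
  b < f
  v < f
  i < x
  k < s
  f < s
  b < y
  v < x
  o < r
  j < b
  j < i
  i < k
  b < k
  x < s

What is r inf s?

Common lower bounds of {r, s}: b, f, i, j, k, s, v, x.
The greatest among these is s.

s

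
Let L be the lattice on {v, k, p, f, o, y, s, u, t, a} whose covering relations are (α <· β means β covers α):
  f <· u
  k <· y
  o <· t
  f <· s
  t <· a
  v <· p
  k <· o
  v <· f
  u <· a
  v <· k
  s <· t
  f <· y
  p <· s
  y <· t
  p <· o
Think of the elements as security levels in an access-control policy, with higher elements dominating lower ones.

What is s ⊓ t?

s

Common lower bounds of {s, t}: f, p, s, v.
The greatest among these is s.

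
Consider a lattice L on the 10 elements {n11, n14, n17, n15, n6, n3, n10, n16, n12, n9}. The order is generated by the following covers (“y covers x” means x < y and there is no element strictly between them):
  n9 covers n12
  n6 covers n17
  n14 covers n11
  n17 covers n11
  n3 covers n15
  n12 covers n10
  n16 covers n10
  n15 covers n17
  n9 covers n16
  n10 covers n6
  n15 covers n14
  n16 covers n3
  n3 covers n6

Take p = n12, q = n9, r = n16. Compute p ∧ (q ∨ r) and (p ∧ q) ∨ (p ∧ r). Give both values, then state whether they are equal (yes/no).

n12; n12; yes

q ∨ r = n9, so p ∧ (q ∨ r) = n12 ∧ n9 = n12.
p ∧ q = n12 and p ∧ r = n10, so (p ∧ q) ∨ (p ∧ r) = n12 ∨ n10 = n12.
Equal: yes.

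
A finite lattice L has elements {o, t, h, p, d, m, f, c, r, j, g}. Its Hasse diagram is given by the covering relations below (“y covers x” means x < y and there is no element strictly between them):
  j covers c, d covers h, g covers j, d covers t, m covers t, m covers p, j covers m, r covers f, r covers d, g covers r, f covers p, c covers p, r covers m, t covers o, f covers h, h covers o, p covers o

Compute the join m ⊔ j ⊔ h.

g

Common upper bounds of {m, j, h}: g.
The least among these is g.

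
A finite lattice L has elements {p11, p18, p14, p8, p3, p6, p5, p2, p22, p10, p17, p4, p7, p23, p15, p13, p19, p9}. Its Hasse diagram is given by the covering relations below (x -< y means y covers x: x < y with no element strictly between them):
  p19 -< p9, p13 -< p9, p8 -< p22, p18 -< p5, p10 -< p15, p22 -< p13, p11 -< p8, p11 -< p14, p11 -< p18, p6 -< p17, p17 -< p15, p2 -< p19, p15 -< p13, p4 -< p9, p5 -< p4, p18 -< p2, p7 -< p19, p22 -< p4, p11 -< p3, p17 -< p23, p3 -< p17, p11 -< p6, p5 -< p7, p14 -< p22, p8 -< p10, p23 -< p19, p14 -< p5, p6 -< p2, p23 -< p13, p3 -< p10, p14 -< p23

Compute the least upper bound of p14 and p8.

Common upper bounds of {p14, p8}: p13, p22, p4, p9.
The least among these is p22.

p22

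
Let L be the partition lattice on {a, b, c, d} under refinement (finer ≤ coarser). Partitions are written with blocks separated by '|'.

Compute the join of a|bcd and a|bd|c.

The join of a|bcd and a|bd|c merges any blocks that overlap across the partitions, giving a|bcd.

a|bcd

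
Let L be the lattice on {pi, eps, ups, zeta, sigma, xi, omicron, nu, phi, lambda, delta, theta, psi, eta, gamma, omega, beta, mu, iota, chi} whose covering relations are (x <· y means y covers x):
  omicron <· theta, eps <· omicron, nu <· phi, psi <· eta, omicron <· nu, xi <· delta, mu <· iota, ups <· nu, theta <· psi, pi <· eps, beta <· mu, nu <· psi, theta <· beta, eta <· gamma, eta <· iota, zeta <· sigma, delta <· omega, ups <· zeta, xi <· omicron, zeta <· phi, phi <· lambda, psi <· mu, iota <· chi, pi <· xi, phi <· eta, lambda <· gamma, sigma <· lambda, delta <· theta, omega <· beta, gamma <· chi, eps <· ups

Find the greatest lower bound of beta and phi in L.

Common lower bounds of {beta, phi}: eps, omicron, pi, xi.
The greatest among these is omicron.

omicron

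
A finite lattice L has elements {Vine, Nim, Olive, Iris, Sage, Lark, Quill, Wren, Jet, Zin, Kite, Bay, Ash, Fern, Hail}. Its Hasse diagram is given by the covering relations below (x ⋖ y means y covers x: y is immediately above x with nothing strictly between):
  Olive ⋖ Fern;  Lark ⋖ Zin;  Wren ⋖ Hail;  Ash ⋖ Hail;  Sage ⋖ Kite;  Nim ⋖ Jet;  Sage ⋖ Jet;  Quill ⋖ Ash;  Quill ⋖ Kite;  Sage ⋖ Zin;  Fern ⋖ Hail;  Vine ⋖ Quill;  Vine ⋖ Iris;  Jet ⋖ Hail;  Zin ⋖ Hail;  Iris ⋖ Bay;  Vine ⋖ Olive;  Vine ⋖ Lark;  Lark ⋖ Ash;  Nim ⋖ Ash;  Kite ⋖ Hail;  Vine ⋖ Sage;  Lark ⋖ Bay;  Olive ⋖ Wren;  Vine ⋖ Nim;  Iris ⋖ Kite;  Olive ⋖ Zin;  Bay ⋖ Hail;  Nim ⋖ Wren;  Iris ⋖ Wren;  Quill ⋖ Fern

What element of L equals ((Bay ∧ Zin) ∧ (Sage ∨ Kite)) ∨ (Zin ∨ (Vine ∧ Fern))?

Zin

Bay ∧ Zin = Lark
Sage ∨ Kite = Kite
Lark ∧ Kite = Vine
Vine ∧ Fern = Vine
Zin ∨ Vine = Zin
Vine ∨ Zin = Zin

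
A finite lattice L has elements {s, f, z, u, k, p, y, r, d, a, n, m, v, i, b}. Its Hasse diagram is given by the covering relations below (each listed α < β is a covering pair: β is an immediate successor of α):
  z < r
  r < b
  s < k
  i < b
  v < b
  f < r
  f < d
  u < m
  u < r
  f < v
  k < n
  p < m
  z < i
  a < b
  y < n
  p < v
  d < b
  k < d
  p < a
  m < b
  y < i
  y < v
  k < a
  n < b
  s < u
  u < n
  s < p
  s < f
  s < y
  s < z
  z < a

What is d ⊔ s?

Common upper bounds of {d, s}: b, d.
The least among these is d.

d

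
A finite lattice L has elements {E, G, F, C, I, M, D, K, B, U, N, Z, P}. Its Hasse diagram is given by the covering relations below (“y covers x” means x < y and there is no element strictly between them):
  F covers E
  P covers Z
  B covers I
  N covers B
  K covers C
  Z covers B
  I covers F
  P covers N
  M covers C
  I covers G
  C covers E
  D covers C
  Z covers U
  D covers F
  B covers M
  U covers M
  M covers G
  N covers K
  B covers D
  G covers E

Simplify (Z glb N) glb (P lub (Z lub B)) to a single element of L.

Z ∧ N = B
Z ∨ B = Z
P ∨ Z = P
B ∧ P = B

B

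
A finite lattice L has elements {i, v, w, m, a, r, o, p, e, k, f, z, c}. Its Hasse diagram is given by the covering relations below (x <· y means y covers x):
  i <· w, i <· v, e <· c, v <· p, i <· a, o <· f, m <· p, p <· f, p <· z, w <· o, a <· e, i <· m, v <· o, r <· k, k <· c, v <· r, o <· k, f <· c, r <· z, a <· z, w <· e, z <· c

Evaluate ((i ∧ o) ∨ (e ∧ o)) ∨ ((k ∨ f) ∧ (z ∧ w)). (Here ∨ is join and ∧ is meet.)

i ∧ o = i
e ∧ o = w
i ∨ w = w
k ∨ f = c
z ∧ w = i
c ∧ i = i
w ∨ i = w

w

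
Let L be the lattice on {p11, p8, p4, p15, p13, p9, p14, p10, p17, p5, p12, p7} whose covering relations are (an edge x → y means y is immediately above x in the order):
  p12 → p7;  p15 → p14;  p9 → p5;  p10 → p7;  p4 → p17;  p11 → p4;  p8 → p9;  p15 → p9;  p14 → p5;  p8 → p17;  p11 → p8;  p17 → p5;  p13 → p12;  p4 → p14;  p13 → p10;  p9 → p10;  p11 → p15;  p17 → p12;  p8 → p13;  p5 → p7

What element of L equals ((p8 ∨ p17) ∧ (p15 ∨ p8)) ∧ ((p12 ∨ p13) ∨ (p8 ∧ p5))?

p8 ∨ p17 = p17
p15 ∨ p8 = p9
p17 ∧ p9 = p8
p12 ∨ p13 = p12
p8 ∧ p5 = p8
p12 ∨ p8 = p12
p8 ∧ p12 = p8

p8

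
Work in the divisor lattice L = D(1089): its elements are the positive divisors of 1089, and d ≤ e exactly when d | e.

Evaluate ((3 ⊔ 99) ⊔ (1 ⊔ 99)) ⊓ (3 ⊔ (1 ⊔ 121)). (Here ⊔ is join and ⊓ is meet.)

3 ∨ 99 = 99
1 ∨ 99 = 99
99 ∨ 99 = 99
1 ∨ 121 = 121
3 ∨ 121 = 363
99 ∧ 363 = 33

33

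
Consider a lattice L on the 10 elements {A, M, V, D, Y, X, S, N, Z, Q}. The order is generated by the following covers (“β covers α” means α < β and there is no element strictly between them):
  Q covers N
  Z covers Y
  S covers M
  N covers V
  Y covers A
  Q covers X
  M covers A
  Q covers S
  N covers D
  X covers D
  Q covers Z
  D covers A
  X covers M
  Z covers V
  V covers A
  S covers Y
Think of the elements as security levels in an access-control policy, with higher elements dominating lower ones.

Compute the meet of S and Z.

Common lower bounds of {S, Z}: A, Y.
The greatest among these is Y.

Y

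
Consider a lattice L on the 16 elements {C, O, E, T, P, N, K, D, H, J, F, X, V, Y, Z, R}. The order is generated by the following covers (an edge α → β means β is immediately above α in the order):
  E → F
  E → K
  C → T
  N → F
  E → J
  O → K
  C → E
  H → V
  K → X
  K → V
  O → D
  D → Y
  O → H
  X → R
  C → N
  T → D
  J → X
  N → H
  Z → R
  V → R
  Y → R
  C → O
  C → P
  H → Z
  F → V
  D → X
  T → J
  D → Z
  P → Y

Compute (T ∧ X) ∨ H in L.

T ∧ X = T
T ∨ H = Z

Z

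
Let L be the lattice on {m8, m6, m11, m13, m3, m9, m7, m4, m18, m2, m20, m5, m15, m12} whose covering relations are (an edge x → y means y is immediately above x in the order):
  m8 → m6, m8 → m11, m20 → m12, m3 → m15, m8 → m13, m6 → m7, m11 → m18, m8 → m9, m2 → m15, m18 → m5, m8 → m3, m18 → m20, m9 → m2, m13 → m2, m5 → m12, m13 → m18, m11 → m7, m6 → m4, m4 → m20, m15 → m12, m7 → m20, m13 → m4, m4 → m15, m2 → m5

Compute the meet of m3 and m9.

m8

Common lower bounds of {m3, m9}: m8.
The greatest among these is m8.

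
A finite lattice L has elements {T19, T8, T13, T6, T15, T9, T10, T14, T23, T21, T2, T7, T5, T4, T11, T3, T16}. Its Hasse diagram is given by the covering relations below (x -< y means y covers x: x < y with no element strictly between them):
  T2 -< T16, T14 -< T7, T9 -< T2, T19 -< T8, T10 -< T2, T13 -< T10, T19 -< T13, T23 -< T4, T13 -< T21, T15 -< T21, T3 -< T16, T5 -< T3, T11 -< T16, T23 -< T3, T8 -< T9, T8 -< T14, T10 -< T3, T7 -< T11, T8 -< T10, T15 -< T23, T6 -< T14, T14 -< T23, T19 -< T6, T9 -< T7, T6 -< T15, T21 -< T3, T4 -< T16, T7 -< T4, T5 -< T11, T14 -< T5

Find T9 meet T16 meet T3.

Common lower bounds of {T9, T16, T3}: T19, T8.
The greatest among these is T8.

T8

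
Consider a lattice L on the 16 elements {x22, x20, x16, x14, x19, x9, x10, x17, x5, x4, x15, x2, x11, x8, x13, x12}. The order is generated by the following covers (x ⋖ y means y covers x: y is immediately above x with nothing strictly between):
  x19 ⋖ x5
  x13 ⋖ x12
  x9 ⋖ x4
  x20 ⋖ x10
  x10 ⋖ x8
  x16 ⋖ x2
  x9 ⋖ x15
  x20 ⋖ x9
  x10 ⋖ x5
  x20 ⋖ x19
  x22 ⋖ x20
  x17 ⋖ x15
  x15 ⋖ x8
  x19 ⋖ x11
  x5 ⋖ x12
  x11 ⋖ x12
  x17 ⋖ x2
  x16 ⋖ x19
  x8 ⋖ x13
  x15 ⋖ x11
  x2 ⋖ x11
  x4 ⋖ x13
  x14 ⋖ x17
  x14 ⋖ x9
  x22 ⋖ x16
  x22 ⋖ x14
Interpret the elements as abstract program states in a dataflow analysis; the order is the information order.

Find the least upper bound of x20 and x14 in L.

Common upper bounds of {x20, x14}: x11, x12, x13, x15, x4, x8, x9.
The least among these is x9.

x9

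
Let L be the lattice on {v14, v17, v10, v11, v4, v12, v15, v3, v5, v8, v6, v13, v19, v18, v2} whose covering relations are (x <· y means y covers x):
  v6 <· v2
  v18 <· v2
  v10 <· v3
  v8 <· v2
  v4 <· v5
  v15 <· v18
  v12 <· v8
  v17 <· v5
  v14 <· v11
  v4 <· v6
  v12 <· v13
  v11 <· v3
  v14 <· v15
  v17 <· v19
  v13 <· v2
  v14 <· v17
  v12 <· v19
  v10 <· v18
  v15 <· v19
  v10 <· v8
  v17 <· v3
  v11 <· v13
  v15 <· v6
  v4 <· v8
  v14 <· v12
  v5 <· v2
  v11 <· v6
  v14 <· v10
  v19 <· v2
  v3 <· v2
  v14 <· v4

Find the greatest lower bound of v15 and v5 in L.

Common lower bounds of {v15, v5}: v14.
The greatest among these is v14.

v14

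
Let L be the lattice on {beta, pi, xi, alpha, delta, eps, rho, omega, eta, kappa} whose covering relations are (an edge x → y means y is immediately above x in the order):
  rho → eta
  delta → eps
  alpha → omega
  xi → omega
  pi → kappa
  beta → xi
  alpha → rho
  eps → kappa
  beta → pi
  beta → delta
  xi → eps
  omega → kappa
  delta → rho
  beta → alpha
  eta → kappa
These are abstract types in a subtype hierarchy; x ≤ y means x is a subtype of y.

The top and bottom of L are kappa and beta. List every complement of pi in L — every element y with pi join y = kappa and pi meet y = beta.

Need y with pi ∨ y = kappa and pi ∧ y = beta.
Checking each element gives: alpha, delta, eps, eta, omega, rho, xi.

alpha, delta, eps, eta, omega, rho, xi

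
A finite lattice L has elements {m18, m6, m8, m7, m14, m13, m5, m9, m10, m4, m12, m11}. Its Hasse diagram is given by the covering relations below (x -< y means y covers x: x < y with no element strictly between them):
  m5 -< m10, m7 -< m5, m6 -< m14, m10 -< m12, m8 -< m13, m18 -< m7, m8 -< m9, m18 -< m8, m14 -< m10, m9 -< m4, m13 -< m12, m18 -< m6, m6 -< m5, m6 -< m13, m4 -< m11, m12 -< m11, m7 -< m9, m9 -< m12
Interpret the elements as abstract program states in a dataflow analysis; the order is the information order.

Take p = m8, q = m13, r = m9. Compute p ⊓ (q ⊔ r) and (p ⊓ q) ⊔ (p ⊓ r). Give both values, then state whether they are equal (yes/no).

m8; m8; yes

q ⊔ r = m12, so p ⊓ (q ⊔ r) = m8 ⊓ m12 = m8.
p ⊓ q = m8 and p ⊓ r = m8, so (p ⊓ q) ⊔ (p ⊓ r) = m8 ⊔ m8 = m8.
Equal: yes.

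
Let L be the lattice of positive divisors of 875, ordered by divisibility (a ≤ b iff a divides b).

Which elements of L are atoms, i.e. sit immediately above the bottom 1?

5, 7

The atoms are exactly the elements that cover 1: 5, 7.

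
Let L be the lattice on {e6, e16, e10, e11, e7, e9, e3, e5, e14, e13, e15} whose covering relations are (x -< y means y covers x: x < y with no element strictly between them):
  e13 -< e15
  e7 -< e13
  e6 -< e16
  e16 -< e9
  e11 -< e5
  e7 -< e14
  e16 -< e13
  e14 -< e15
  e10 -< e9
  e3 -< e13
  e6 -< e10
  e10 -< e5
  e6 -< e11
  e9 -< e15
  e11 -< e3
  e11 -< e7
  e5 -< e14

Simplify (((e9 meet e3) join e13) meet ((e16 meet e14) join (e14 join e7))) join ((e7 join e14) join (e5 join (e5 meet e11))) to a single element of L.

e14

e9 ∧ e3 = e6
e6 ∨ e13 = e13
e16 ∧ e14 = e6
e14 ∨ e7 = e14
e6 ∨ e14 = e14
e13 ∧ e14 = e7
e7 ∨ e14 = e14
e5 ∧ e11 = e11
e5 ∨ e11 = e5
e14 ∨ e5 = e14
e7 ∨ e14 = e14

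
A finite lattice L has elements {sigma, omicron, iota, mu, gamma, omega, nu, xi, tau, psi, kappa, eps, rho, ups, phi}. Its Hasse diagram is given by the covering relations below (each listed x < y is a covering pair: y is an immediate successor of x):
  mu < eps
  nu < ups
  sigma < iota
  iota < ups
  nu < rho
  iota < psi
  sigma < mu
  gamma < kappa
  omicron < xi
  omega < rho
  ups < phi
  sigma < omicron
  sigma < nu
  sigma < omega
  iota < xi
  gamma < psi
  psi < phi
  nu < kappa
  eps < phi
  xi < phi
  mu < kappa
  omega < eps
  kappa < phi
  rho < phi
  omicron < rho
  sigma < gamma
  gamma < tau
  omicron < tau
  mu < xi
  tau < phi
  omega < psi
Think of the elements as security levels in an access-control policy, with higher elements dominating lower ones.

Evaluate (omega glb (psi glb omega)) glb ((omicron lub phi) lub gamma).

omega

psi ∧ omega = omega
omega ∧ omega = omega
omicron ∨ phi = phi
phi ∨ gamma = phi
omega ∧ phi = omega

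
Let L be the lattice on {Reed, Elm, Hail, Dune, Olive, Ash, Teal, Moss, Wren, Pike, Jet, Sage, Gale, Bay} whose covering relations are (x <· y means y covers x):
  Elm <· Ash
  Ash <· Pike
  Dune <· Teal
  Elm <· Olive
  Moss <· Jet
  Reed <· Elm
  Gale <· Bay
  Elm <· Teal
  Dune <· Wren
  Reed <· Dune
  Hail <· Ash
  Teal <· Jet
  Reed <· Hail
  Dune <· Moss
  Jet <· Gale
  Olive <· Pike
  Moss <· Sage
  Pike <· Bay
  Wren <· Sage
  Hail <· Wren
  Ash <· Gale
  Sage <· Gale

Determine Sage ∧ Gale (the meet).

Sage

Common lower bounds of {Sage, Gale}: Dune, Hail, Moss, Reed, Sage, Wren.
The greatest among these is Sage.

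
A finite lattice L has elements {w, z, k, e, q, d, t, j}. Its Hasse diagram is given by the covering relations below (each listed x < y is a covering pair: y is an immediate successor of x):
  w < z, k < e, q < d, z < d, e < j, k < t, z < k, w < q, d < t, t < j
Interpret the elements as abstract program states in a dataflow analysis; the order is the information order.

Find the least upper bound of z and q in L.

d

Common upper bounds of {z, q}: d, j, t.
The least among these is d.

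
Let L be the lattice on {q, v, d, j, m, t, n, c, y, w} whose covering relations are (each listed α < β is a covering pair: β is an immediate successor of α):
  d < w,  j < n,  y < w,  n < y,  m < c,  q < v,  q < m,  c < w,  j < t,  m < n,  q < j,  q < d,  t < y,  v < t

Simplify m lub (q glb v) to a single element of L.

m

q ∧ v = q
m ∨ q = m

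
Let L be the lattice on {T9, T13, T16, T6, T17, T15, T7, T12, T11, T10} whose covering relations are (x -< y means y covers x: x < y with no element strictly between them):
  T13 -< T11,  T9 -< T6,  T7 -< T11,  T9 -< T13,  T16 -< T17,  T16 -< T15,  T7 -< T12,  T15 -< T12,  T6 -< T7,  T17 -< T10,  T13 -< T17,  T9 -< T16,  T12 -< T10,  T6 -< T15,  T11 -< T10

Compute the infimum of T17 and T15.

T16

Common lower bounds of {T17, T15}: T16, T9.
The greatest among these is T16.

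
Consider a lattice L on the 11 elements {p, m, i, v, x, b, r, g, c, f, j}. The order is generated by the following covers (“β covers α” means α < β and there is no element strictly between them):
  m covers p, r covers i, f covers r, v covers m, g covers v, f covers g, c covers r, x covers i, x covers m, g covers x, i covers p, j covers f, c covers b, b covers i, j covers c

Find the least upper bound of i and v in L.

g

Common upper bounds of {i, v}: f, g, j.
The least among these is g.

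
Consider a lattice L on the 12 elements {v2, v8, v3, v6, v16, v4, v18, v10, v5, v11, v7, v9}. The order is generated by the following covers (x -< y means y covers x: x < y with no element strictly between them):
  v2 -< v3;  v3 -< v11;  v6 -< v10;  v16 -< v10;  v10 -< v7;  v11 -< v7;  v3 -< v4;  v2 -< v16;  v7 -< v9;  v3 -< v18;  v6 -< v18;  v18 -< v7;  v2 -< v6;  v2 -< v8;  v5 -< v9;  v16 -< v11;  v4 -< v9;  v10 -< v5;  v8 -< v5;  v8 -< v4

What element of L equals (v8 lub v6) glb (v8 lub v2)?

v8

v8 ∨ v6 = v5
v8 ∨ v2 = v8
v5 ∧ v8 = v8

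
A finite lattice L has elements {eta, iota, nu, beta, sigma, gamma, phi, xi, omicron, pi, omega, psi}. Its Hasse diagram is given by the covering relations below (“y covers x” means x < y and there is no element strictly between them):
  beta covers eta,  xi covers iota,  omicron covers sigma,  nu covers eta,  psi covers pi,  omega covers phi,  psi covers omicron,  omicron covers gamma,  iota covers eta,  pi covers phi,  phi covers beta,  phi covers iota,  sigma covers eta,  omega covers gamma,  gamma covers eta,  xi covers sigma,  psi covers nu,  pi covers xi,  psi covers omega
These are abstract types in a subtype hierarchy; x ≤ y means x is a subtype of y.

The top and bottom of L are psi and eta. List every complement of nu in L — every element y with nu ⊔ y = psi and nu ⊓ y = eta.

beta, gamma, iota, omega, omicron, phi, pi, sigma, xi

Need y with nu ∨ y = psi and nu ∧ y = eta.
Checking each element gives: beta, gamma, iota, omega, omicron, phi, pi, sigma, xi.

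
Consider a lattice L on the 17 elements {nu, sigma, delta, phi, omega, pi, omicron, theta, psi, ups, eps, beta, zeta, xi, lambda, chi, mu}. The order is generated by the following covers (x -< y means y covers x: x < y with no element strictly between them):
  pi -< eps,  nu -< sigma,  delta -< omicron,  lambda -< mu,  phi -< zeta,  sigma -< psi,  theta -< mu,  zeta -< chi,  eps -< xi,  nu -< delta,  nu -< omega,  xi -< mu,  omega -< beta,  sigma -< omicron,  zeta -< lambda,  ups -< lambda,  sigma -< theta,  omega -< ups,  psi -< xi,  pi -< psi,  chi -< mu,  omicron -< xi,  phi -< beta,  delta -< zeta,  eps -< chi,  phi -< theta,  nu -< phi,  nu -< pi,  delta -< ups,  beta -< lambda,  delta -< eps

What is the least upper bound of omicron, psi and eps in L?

xi

Common upper bounds of {omicron, psi, eps}: mu, xi.
The least among these is xi.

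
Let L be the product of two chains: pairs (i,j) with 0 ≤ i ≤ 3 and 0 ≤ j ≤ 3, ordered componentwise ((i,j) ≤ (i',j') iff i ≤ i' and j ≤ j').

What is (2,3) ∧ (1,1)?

(1,1)

Common lower bounds of {(2,3), (1,1)}: (0,0), (0,1), (1,0), (1,1).
The greatest among these is (1,1).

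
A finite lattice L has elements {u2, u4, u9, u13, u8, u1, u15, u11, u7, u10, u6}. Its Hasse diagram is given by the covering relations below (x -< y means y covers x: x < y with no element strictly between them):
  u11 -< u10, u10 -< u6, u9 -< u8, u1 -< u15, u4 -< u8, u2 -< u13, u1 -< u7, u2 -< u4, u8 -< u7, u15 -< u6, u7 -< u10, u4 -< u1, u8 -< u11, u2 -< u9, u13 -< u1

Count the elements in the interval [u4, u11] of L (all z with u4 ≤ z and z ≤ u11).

The interval [u4, u11] = {u11, u4, u8}, which has 3 elements.

3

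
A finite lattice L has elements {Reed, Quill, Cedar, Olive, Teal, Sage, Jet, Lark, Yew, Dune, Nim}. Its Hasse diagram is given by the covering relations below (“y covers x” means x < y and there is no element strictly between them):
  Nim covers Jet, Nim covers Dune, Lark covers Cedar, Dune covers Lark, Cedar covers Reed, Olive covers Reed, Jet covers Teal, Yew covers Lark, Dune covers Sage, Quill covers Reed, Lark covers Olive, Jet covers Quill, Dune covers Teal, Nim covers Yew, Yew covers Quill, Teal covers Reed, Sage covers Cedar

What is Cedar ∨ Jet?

Common upper bounds of {Cedar, Jet}: Nim.
The least among these is Nim.

Nim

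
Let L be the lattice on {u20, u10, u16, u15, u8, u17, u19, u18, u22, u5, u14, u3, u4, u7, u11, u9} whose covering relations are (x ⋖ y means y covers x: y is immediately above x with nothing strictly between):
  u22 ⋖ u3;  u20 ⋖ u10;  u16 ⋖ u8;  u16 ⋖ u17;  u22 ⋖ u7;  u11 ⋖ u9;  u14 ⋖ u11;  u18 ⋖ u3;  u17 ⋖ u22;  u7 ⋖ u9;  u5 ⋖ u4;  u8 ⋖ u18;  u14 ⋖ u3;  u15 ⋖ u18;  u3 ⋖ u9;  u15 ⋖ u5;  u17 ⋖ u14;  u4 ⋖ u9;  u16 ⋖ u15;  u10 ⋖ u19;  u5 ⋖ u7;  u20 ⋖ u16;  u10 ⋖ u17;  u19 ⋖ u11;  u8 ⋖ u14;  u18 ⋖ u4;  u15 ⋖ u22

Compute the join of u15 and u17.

u22

Common upper bounds of {u15, u17}: u22, u3, u7, u9.
The least among these is u22.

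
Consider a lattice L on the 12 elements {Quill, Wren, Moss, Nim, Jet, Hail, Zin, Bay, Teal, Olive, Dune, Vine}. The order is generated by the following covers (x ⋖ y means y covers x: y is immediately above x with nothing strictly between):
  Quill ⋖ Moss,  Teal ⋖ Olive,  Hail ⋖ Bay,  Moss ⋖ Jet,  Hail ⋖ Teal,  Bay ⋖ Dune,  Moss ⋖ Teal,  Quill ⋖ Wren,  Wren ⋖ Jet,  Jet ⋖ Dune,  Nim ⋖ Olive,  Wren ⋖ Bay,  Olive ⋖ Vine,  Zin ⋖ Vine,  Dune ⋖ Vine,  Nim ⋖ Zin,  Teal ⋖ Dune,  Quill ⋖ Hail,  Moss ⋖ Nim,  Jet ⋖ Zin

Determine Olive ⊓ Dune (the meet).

Teal

Common lower bounds of {Olive, Dune}: Hail, Moss, Quill, Teal.
The greatest among these is Teal.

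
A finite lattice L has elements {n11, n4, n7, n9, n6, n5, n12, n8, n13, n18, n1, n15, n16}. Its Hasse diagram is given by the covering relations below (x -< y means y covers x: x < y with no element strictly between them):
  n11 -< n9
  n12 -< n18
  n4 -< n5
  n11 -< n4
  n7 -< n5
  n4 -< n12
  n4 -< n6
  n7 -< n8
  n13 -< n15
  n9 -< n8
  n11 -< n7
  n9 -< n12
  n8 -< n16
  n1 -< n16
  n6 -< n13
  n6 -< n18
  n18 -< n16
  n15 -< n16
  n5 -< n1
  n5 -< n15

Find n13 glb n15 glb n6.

n6

Common lower bounds of {n13, n15, n6}: n11, n4, n6.
The greatest among these is n6.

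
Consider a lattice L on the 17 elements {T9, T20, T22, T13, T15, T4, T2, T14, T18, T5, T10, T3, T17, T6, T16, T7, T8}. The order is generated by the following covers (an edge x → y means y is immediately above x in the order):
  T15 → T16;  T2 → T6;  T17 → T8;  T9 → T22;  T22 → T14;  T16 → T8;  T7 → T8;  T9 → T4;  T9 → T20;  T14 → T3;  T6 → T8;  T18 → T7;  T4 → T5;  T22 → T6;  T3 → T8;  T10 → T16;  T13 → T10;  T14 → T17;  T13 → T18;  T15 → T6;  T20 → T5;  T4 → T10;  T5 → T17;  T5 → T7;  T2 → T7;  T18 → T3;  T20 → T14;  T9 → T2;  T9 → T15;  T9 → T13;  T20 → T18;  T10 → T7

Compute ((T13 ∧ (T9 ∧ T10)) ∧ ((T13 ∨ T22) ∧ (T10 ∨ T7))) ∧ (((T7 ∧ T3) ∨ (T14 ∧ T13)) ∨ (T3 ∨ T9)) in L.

T9

T9 ∧ T10 = T9
T13 ∧ T9 = T9
T13 ∨ T22 = T3
T10 ∨ T7 = T7
T3 ∧ T7 = T18
T9 ∧ T18 = T9
T7 ∧ T3 = T18
T14 ∧ T13 = T9
T18 ∨ T9 = T18
T3 ∨ T9 = T3
T18 ∨ T3 = T3
T9 ∧ T3 = T9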